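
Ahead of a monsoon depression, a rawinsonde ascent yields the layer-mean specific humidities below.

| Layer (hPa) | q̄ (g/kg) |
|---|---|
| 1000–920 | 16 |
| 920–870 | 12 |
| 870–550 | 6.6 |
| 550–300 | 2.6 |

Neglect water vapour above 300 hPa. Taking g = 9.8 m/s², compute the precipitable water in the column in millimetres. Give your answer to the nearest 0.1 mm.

PW ≈ 47.4 mm

Precipitable water is the column-integrated vapour mass per unit area: PW = (1/g) Σ q̄ Δp, with q in kg/kg and Δp in Pa (1 kg/m² of water = 1 mm).
Layer 1000–920 hPa: Δp = 80 hPa = 8000 Pa, q̄ = 0.016 kg/kg → 0.016 × 8000 / 9.8 = 13.06 mm
Layer 920–870 hPa: Δp = 50 hPa = 5000 Pa, q̄ = 0.012 kg/kg → 0.012 × 5000 / 9.8 = 6.12 mm
Layer 870–550 hPa: Δp = 320 hPa = 32000 Pa, q̄ = 0.0066 kg/kg → 0.0066 × 32000 / 9.8 = 21.55 mm
Layer 550–300 hPa: Δp = 250 hPa = 25000 Pa, q̄ = 0.0026 kg/kg → 0.0026 × 25000 / 9.8 = 6.63 mm
PW = 13.06 + 6.12 + 21.55 + 6.63 = 47.36 ≈ 47.4 mm.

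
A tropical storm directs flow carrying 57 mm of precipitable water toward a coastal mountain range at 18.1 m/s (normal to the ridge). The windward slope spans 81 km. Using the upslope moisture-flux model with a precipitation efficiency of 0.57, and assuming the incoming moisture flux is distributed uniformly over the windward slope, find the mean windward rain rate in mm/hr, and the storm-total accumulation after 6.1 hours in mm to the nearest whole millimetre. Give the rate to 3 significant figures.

Incoming column moisture flux per unit ridge length: F = V × PW = 18.1 × 57 = 1031.7 mm·m/s.
Spread over the 81 km slope with efficiency ε = 0.57: R = ε·F/W = 0.57 × 1031.7 / 81000 m = 7.260e-03 mm/s.
R = 7.260e-03 × 3600 = 26.1 mm/hr.
Over 6.1 h: total = 26.1 × 6.1 = 159.21 ≈ 159 mm.

R ≈ 26.1 mm/hr; total ≈ 159 mm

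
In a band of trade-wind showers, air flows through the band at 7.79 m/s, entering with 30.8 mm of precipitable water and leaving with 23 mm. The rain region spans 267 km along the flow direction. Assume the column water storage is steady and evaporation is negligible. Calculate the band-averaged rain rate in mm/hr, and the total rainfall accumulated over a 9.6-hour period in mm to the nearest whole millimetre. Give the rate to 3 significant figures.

R ≈ 0.819 mm/hr; total ≈ 8 mm

Column moisture flux per unit crosswind length is F = V × PW.
Inflow: F_in = 7.79 × 30.8 = 239.932 mm·m/s
Outflow: F_out = 7.79 × 23 = 179.17 mm·m/s
Steady-state rate R = (F_in − F_out)/L = (239.932 − 179.17) / 267000 m = 2.276e-04 mm/s.
R = 2.276e-04 × 3600 = 0.819 mm/hr.
Over 9.6 h: total = 0.819 × 9.6 = 7.8624 ≈ 8 mm.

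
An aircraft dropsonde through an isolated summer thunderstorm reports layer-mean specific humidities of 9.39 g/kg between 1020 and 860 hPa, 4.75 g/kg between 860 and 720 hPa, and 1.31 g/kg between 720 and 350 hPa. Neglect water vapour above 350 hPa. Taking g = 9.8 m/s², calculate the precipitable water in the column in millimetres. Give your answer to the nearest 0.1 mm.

PW ≈ 27.1 mm

Precipitable water is the column-integrated vapour mass per unit area: PW = (1/g) Σ q̄ Δp, with q in kg/kg and Δp in Pa (1 kg/m² of water = 1 mm).
Layer 1020–860 hPa: Δp = 160 hPa = 16000 Pa, q̄ = 0.00939 kg/kg → 0.00939 × 16000 / 9.8 = 15.33 mm
Layer 860–720 hPa: Δp = 140 hPa = 14000 Pa, q̄ = 0.00475 kg/kg → 0.00475 × 14000 / 9.8 = 6.79 mm
Layer 720–350 hPa: Δp = 370 hPa = 37000 Pa, q̄ = 0.00131 kg/kg → 0.00131 × 37000 / 9.8 = 4.95 mm
PW = 15.33 + 6.79 + 4.95 = 27.07 ≈ 27.1 mm.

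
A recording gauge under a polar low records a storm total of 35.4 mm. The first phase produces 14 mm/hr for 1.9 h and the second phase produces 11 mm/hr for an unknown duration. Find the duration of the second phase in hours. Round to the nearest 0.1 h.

duration ≈ 0.8 h

Known phases: 14 × 1.9 = 26.6 mm.
Remaining depth = 35.4 − 26.6 = 8.8 mm.
Duration = 8.8 / 11 = 0.8 h.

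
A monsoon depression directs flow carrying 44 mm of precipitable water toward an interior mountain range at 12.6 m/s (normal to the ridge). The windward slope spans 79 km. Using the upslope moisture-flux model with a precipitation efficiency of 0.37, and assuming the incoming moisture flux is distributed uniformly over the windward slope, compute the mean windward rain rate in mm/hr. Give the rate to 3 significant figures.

Incoming column moisture flux per unit ridge length: F = V × PW = 12.6 × 44 = 554.4 mm·m/s.
Spread over the 79 km slope with efficiency ε = 0.37: R = ε·F/W = 0.37 × 554.4 / 79000 m = 2.597e-03 mm/s.
R = 2.597e-03 × 3600 = 9.35 mm/hr.

R ≈ 9.35 mm/hr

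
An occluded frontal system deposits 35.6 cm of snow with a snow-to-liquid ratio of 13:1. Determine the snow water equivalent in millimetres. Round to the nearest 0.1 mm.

SWE = snow depth / ratio = 35.6 cm / 13 = 2.738 cm = 27.4 mm.

SWE ≈ 27.4 mm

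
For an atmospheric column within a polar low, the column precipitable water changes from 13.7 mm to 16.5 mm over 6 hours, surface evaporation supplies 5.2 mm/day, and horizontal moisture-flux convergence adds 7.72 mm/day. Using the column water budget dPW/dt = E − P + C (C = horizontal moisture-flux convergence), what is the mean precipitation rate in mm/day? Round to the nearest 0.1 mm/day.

dPW/dt = (16.5 − 13.7) mm / (6/24 day) = +11.200 mm/day.
P = E + C − dPW/dt = 5.2 + (7.72) − (+11.200) = 1.7 mm/day.

P ≈ 1.7 mm/day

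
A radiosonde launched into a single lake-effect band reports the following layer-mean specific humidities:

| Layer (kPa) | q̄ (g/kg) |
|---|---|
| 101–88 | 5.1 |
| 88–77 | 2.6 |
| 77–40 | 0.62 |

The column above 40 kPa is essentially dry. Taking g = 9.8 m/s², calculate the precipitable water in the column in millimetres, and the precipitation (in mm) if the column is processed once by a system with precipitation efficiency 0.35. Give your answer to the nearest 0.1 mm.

Precipitable water is the column-integrated vapour mass per unit area: PW = (1/g) Σ q̄ Δp, with q in kg/kg and Δp in Pa (1 kg/m² of water = 1 mm).
Layer 101–88 kPa: Δp = 130 hPa = 13000 Pa, q̄ = 0.0051 kg/kg → 0.0051 × 13000 / 9.8 = 6.77 mm
Layer 88–77 kPa: Δp = 110 hPa = 11000 Pa, q̄ = 0.0026 kg/kg → 0.0026 × 11000 / 9.8 = 2.92 mm
Layer 77–40 kPa: Δp = 370 hPa = 37000 Pa, q̄ = 0.00062 kg/kg → 0.00062 × 37000 / 9.8 = 2.34 mm
PW = 6.77 + 2.92 + 2.34 = 12.03 ≈ 12.0 mm.
Precipitation = ε × PW = 0.35 × 12.0 = 4.2 mm.

PW ≈ 12.0 mm; precipitation ≈ 4.2 mm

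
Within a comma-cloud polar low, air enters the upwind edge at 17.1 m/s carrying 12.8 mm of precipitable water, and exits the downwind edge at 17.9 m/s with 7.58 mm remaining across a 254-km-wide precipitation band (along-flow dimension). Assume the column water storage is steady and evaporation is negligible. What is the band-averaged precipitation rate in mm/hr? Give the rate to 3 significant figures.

R ≈ 1.18 mm/hr

Column moisture flux per unit crosswind length is F = V × PW.
Inflow: F_in = 17.1 × 12.8 = 218.88 mm·m/s
Outflow: F_out = 17.9 × 7.58 = 135.682 mm·m/s
Steady-state rate R = (F_in − F_out)/L = (218.88 − 135.682) / 254000 m = 3.276e-04 mm/s.
R = 3.276e-04 × 3600 = 1.18 mm/hr.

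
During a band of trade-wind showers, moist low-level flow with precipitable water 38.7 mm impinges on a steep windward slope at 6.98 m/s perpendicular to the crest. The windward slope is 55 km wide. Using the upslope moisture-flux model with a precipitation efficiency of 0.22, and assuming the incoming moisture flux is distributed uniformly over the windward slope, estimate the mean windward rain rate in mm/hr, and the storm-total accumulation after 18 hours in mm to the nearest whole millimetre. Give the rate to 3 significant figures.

Incoming column moisture flux per unit ridge length: F = V × PW = 6.98 × 38.7 = 270.126 mm·m/s.
Spread over the 55 km slope with efficiency ε = 0.22: R = ε·F/W = 0.22 × 270.126 / 55000 m = 1.081e-03 mm/s.
R = 1.081e-03 × 3600 = 3.89 mm/hr.
Over 18 h: total = 3.89 × 18 = 70.02 ≈ 70 mm.

R ≈ 3.89 mm/hr; total ≈ 70 mm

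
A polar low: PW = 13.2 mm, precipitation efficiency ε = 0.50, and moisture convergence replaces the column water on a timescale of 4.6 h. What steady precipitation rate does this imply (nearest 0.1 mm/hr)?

R ≈ 1.4 mm/hr

Each overturning extracts ε × PW = 0.50 × 13.2 = 6.6 mm.
Rate = ε·PW / τ = 6.6 / 4.6 h = 1.4 mm/hr.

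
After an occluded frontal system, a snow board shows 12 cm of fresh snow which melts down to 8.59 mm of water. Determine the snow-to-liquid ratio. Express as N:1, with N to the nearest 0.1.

Ratio = snow depth / SWE = 120 mm / 8.59 mm = 14.0, i.e. 14.0:1.

ratio ≈ 14.0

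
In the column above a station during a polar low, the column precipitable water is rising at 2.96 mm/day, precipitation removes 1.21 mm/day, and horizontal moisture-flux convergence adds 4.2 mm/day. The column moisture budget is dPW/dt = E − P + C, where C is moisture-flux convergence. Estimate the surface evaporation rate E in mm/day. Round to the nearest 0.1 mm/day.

E ≈ 0.0 mm/day

dPW/dt = +2.96 mm/day.
E = dPW/dt + P − C = (+2.96) + 1.21 − (4.2) = 0.0 mm/day.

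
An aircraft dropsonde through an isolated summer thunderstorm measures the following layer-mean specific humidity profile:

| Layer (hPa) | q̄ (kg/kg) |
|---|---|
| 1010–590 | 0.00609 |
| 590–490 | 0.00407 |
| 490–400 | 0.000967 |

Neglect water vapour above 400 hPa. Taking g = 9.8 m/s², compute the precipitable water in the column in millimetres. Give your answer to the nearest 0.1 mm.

Precipitable water is the column-integrated vapour mass per unit area: PW = (1/g) Σ q̄ Δp, with q in kg/kg and Δp in Pa (1 kg/m² of water = 1 mm).
Layer 1010–590 hPa: Δp = 420 hPa = 42000 Pa, q̄ = 0.00609 kg/kg → 0.00609 × 42000 / 9.8 = 26.10 mm
Layer 590–490 hPa: Δp = 100 hPa = 10000 Pa, q̄ = 0.00407 kg/kg → 0.00407 × 10000 / 9.8 = 4.15 mm
Layer 490–400 hPa: Δp = 90 hPa = 9000 Pa, q̄ = 0.000967 kg/kg → 0.000967 × 9000 / 9.8 = 0.89 mm
PW = 26.10 + 4.15 + 0.89 = 31.14 ≈ 31.1 mm.

PW ≈ 31.1 mm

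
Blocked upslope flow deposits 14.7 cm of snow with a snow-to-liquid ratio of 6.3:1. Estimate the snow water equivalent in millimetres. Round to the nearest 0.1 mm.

SWE ≈ 23.3 mm

SWE = snow depth / ratio = 14.7 cm / 6.3 = 2.333 cm = 23.3 mm.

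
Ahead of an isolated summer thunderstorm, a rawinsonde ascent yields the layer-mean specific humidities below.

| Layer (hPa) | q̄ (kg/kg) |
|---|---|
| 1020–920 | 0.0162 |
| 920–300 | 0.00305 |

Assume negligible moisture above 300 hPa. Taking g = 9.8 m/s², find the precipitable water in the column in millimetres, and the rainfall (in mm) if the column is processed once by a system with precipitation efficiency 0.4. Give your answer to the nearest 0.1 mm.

Precipitable water is the column-integrated vapour mass per unit area: PW = (1/g) Σ q̄ Δp, with q in kg/kg and Δp in Pa (1 kg/m² of water = 1 mm).
Layer 1020–920 hPa: Δp = 100 hPa = 10000 Pa, q̄ = 0.0162 kg/kg → 0.0162 × 10000 / 9.8 = 16.53 mm
Layer 920–300 hPa: Δp = 620 hPa = 62000 Pa, q̄ = 0.00305 kg/kg → 0.00305 × 62000 / 9.8 = 19.30 mm
PW = 16.53 + 19.30 = 35.83 ≈ 35.8 mm.
Rainfall = ε × PW = 0.4 × 35.8 = 14.3 mm.

PW ≈ 35.8 mm; rainfall ≈ 14.3 mm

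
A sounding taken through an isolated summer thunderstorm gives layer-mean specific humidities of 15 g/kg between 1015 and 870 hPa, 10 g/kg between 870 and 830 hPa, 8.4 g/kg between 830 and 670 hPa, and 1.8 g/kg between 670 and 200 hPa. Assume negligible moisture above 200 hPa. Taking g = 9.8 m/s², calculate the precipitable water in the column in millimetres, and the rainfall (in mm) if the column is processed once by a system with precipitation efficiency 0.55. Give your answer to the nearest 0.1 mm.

PW ≈ 48.6 mm; rainfall ≈ 26.7 mm

Precipitable water is the column-integrated vapour mass per unit area: PW = (1/g) Σ q̄ Δp, with q in kg/kg and Δp in Pa (1 kg/m² of water = 1 mm).
Layer 1015–870 hPa: Δp = 145 hPa = 14500 Pa, q̄ = 0.015 kg/kg → 0.015 × 14500 / 9.8 = 22.19 mm
Layer 870–830 hPa: Δp = 40 hPa = 4000 Pa, q̄ = 0.01 kg/kg → 0.01 × 4000 / 9.8 = 4.08 mm
Layer 830–670 hPa: Δp = 160 hPa = 16000 Pa, q̄ = 0.0084 kg/kg → 0.0084 × 16000 / 9.8 = 13.71 mm
Layer 670–200 hPa: Δp = 470 hPa = 47000 Pa, q̄ = 0.0018 kg/kg → 0.0018 × 47000 / 9.8 = 8.63 mm
PW = 22.19 + 4.08 + 13.71 + 8.63 = 48.61 ≈ 48.6 mm.
Rainfall = ε × PW = 0.55 × 48.6 = 26.7 mm.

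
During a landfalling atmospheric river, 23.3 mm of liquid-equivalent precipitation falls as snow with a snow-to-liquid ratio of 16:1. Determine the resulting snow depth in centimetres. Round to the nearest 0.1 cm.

Snow depth = liquid × ratio = 23.3 mm × 16 = 372.8 mm = 37.3 cm.

snow depth ≈ 37.3 cm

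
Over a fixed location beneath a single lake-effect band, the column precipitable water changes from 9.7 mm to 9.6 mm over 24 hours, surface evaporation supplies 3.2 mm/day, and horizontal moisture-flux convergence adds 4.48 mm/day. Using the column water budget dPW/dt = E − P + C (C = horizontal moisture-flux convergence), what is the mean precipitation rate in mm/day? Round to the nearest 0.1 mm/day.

dPW/dt = (9.6 − 9.7) mm / (24/24 day) = -0.100 mm/day.
P = E + C − dPW/dt = 3.2 + (4.48) − (-0.100) = 7.8 mm/day.

P ≈ 7.8 mm/day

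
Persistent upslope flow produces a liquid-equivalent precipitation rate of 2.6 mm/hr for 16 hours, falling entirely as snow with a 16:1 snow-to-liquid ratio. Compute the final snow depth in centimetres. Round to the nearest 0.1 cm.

Liquid-equivalent depth = 2.6 × 16 = 41.6 mm.
Snow depth = 41.6 mm × 16 = 665.6 mm = 66.6 cm.

snow depth ≈ 66.6 cm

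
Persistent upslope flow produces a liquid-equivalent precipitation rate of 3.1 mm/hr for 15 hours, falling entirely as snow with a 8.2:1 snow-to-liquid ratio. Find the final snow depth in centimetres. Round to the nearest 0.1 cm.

snow depth ≈ 38.1 cm

Liquid-equivalent depth = 3.1 × 15 = 46.5 mm.
Snow depth = 46.5 mm × 8.2 = 381.3 mm = 38.1 cm.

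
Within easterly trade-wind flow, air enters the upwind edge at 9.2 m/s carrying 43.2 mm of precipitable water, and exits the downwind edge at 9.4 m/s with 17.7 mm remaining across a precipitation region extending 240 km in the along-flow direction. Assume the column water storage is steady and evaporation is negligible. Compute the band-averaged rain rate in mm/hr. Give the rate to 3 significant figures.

Column moisture flux per unit crosswind length is F = V × PW.
Inflow: F_in = 9.2 × 43.2 = 397.44 mm·m/s
Outflow: F_out = 9.4 × 17.7 = 166.38 mm·m/s
Steady-state rate R = (F_in − F_out)/L = (397.44 − 166.38) / 240000 m = 9.627e-04 mm/s.
R = 9.627e-04 × 3600 = 3.47 mm/hr.

R ≈ 3.47 mm/hr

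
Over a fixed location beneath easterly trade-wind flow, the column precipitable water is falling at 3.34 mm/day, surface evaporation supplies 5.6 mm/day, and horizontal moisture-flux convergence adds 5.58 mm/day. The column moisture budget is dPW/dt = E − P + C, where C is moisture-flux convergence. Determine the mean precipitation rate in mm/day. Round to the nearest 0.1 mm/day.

P ≈ 14.5 mm/day

dPW/dt = -3.34 mm/day.
P = E + C − dPW/dt = 5.6 + (5.58) − (-3.34) = 14.5 mm/day.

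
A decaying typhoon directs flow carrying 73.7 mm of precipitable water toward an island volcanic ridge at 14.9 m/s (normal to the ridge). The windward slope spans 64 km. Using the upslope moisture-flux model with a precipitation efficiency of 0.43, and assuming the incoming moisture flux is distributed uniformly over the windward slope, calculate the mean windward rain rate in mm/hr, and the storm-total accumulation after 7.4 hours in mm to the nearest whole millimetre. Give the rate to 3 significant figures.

R ≈ 26.6 mm/hr; total ≈ 197 mm

Incoming column moisture flux per unit ridge length: F = V × PW = 14.9 × 73.7 = 1098.13 mm·m/s.
Spread over the 64 km slope with efficiency ε = 0.43: R = ε·F/W = 0.43 × 1098.13 / 64000 m = 7.378e-03 mm/s.
R = 7.378e-03 × 3600 = 26.6 mm/hr.
Over 7.4 h: total = 26.6 × 7.4 = 196.84 ≈ 197 mm.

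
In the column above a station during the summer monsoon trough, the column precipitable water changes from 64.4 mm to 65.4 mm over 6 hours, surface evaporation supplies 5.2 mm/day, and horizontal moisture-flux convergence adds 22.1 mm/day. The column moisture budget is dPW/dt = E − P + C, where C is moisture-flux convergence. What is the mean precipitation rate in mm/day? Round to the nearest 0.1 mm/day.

P ≈ 23.3 mm/day

dPW/dt = (65.4 − 64.4) mm / (6/24 day) = +4.000 mm/day.
P = E + C − dPW/dt = 5.2 + (22.1) − (+4.000) = 23.3 mm/day.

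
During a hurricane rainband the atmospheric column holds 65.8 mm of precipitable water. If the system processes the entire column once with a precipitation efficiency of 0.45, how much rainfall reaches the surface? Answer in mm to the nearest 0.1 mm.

Rainfall = ε × PW = 0.45 × 65.8 = 29.6 mm.

rainfall ≈ 29.6 mm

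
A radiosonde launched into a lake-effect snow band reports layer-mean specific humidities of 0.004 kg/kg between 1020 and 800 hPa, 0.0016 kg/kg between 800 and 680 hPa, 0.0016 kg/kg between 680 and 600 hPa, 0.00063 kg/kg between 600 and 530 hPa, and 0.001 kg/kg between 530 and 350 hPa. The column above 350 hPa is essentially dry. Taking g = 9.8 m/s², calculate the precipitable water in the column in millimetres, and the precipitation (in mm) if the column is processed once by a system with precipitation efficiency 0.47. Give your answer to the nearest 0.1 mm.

Precipitable water is the column-integrated vapour mass per unit area: PW = (1/g) Σ q̄ Δp, with q in kg/kg and Δp in Pa (1 kg/m² of water = 1 mm).
Layer 1020–800 hPa: Δp = 220 hPa = 22000 Pa, q̄ = 0.004 kg/kg → 0.004 × 22000 / 9.8 = 8.98 mm
Layer 800–680 hPa: Δp = 120 hPa = 12000 Pa, q̄ = 0.0016 kg/kg → 0.0016 × 12000 / 9.8 = 1.96 mm
Layer 680–600 hPa: Δp = 80 hPa = 8000 Pa, q̄ = 0.0016 kg/kg → 0.0016 × 8000 / 9.8 = 1.31 mm
Layer 600–530 hPa: Δp = 70 hPa = 7000 Pa, q̄ = 0.00063 kg/kg → 0.00063 × 7000 / 9.8 = 0.45 mm
Layer 530–350 hPa: Δp = 180 hPa = 18000 Pa, q̄ = 0.001 kg/kg → 0.001 × 18000 / 9.8 = 1.84 mm
PW = 8.98 + 1.96 + 1.31 + 0.45 + 1.84 = 14.54 ≈ 14.5 mm.
Precipitation = ε × PW = 0.47 × 14.5 = 6.8 mm.

PW ≈ 14.5 mm; precipitation ≈ 6.8 mm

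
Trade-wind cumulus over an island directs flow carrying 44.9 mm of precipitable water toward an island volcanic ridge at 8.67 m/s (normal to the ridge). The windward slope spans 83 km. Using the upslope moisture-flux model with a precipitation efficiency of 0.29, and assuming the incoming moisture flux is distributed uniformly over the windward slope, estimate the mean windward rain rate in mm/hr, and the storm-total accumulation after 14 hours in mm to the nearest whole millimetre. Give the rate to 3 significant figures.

Incoming column moisture flux per unit ridge length: F = V × PW = 8.67 × 44.9 = 389.283 mm·m/s.
Spread over the 83 km slope with efficiency ε = 0.29: R = ε·F/W = 0.29 × 389.283 / 83000 m = 1.360e-03 mm/s.
R = 1.360e-03 × 3600 = 4.90 mm/hr.
Over 14 h: total = 4.90 × 14 = 68.6 ≈ 69 mm.

R ≈ 4.90 mm/hr; total ≈ 69 mm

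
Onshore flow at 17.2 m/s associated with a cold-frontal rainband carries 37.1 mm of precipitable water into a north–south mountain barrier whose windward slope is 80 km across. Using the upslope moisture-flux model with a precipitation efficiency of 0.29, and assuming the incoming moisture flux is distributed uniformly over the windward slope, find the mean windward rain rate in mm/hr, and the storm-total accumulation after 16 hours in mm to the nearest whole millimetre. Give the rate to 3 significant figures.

R ≈ 8.33 mm/hr; total ≈ 133 mm

Incoming column moisture flux per unit ridge length: F = V × PW = 17.2 × 37.1 = 638.12 mm·m/s.
Spread over the 80 km slope with efficiency ε = 0.29: R = ε·F/W = 0.29 × 638.12 / 80000 m = 2.313e-03 mm/s.
R = 2.313e-03 × 3600 = 8.33 mm/hr.
Over 16 h: total = 8.33 × 16 = 133.28 ≈ 133 mm.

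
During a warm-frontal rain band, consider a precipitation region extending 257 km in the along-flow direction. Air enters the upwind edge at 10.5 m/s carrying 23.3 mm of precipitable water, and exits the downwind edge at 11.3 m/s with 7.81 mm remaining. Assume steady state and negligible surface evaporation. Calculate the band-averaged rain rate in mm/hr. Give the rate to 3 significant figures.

R ≈ 2.19 mm/hr

Column moisture flux per unit crosswind length is F = V × PW.
Inflow: F_in = 10.5 × 23.3 = 244.65 mm·m/s
Outflow: F_out = 11.3 × 7.81 = 88.253 mm·m/s
Steady-state rate R = (F_in − F_out)/L = (244.65 − 88.253) / 257000 m = 6.085e-04 mm/s.
R = 6.085e-04 × 3600 = 2.19 mm/hr.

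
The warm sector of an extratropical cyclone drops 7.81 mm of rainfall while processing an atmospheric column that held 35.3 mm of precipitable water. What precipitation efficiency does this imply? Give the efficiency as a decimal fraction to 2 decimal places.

ε = rainfall / PW = 7.81 / 35.3 = 0.22.

ε ≈ 0.22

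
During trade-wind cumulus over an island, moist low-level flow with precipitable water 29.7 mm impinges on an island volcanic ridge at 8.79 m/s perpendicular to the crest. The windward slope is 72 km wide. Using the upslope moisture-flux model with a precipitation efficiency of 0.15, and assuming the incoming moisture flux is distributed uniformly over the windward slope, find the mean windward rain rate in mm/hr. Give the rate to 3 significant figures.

R ≈ 1.96 mm/hr

Incoming column moisture flux per unit ridge length: F = V × PW = 8.79 × 29.7 = 261.063 mm·m/s.
Spread over the 72 km slope with efficiency ε = 0.15: R = ε·F/W = 0.15 × 261.063 / 72000 m = 5.439e-04 mm/s.
R = 5.439e-04 × 3600 = 1.96 mm/hr.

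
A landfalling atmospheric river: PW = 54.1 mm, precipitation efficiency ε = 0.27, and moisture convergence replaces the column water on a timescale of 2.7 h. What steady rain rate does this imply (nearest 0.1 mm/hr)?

Each overturning extracts ε × PW = 0.27 × 54.1 = 14.607 mm.
Rate = ε·PW / τ = 14.607 / 2.7 h = 5.4 mm/hr.

R ≈ 5.4 mm/hr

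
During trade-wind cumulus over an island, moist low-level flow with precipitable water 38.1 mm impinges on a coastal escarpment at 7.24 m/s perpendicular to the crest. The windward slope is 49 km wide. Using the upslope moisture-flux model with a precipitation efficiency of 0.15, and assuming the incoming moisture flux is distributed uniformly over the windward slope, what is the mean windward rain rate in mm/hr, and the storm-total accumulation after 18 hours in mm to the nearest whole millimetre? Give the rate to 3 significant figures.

Incoming column moisture flux per unit ridge length: F = V × PW = 7.24 × 38.1 = 275.844 mm·m/s.
Spread over the 49 km slope with efficiency ε = 0.15: R = ε·F/W = 0.15 × 275.844 / 49000 m = 8.444e-04 mm/s.
R = 8.444e-04 × 3600 = 3.04 mm/hr.
Over 18 h: total = 3.04 × 18 = 54.72 ≈ 55 mm.

R ≈ 3.04 mm/hr; total ≈ 55 mm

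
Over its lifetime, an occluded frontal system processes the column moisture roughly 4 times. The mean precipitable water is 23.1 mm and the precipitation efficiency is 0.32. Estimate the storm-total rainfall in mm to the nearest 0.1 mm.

Each cycle deposits ε × PW = 0.32 × 23.1 = 7.392 mm.
Over 4 cycles: 4 × 7.392 = 29.6 mm.

rainfall ≈ 29.6 mm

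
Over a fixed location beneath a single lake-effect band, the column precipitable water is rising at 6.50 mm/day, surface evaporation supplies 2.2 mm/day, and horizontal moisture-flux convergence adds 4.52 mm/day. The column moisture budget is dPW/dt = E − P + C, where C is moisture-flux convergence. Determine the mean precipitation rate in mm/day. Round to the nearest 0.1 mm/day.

P ≈ 0.2 mm/day

dPW/dt = +6.50 mm/day.
P = E + C − dPW/dt = 2.2 + (4.52) − (+6.50) = 0.2 mm/day.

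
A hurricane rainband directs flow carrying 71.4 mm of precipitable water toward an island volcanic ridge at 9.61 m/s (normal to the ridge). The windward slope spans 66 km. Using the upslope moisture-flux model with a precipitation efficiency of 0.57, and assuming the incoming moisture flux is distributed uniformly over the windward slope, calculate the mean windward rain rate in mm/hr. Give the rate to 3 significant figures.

R ≈ 21.3 mm/hr

Incoming column moisture flux per unit ridge length: F = V × PW = 9.61 × 71.4 = 686.154 mm·m/s.
Spread over the 66 km slope with efficiency ε = 0.57: R = ε·F/W = 0.57 × 686.154 / 66000 m = 5.926e-03 mm/s.
R = 5.926e-03 × 3600 = 21.3 mm/hr.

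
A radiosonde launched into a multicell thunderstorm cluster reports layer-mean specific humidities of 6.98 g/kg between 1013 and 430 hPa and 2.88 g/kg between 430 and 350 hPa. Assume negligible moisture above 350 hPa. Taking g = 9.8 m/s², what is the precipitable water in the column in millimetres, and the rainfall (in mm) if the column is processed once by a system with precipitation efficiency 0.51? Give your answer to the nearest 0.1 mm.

PW ≈ 43.9 mm; rainfall ≈ 22.4 mm

Precipitable water is the column-integrated vapour mass per unit area: PW = (1/g) Σ q̄ Δp, with q in kg/kg and Δp in Pa (1 kg/m² of water = 1 mm).
Layer 1013–430 hPa: Δp = 583 hPa = 58300 Pa, q̄ = 0.00698 kg/kg → 0.00698 × 58300 / 9.8 = 41.52 mm
Layer 430–350 hPa: Δp = 80 hPa = 8000 Pa, q̄ = 0.00288 kg/kg → 0.00288 × 8000 / 9.8 = 2.35 mm
PW = 41.52 + 2.35 = 43.87 ≈ 43.9 mm.
Rainfall = ε × PW = 0.51 × 43.9 = 22.4 mm.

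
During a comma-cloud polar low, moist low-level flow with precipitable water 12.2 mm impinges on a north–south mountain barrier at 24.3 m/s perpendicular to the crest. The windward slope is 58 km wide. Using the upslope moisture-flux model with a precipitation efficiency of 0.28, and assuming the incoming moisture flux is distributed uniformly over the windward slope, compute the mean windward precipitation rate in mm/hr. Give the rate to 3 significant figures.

R ≈ 5.15 mm/hr

Incoming column moisture flux per unit ridge length: F = V × PW = 24.3 × 12.2 = 296.46 mm·m/s.
Spread over the 58 km slope with efficiency ε = 0.28: R = ε·F/W = 0.28 × 296.46 / 58000 m = 1.431e-03 mm/s.
R = 1.431e-03 × 3600 = 5.15 mm/hr.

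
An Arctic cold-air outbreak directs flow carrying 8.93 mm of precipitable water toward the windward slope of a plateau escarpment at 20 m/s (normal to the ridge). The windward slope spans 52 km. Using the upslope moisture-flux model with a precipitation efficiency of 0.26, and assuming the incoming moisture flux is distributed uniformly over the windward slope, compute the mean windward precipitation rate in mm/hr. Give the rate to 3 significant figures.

R ≈ 3.21 mm/hr

Incoming column moisture flux per unit ridge length: F = V × PW = 20 × 8.93 = 178.6 mm·m/s.
Spread over the 52 km slope with efficiency ε = 0.26: R = ε·F/W = 0.26 × 178.6 / 52000 m = 8.930e-04 mm/s.
R = 8.930e-04 × 3600 = 3.21 mm/hr.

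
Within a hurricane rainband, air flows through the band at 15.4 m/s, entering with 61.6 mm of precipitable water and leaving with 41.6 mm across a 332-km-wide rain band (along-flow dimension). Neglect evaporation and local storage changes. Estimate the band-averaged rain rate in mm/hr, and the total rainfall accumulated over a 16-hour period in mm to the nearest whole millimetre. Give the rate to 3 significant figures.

R ≈ 3.34 mm/hr; total ≈ 53 mm

Column moisture flux per unit crosswind length is F = V × PW.
Inflow: F_in = 15.4 × 61.6 = 948.64 mm·m/s
Outflow: F_out = 15.4 × 41.6 = 640.64 mm·m/s
Steady-state rate R = (F_in − F_out)/L = (948.64 − 640.64) / 332000 m = 9.277e-04 mm/s.
R = 9.277e-04 × 3600 = 3.34 mm/hr.
Over 16 h: total = 3.34 × 16 = 53.44 ≈ 53 mm.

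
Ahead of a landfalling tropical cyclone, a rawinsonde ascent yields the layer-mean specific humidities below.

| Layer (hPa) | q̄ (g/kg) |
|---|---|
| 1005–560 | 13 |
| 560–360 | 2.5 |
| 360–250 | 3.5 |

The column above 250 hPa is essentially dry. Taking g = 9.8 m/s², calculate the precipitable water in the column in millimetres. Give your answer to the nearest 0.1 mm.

Precipitable water is the column-integrated vapour mass per unit area: PW = (1/g) Σ q̄ Δp, with q in kg/kg and Δp in Pa (1 kg/m² of water = 1 mm).
Layer 1005–560 hPa: Δp = 445 hPa = 44500 Pa, q̄ = 0.013 kg/kg → 0.013 × 44500 / 9.8 = 59.03 mm
Layer 560–360 hPa: Δp = 200 hPa = 20000 Pa, q̄ = 0.0025 kg/kg → 0.0025 × 20000 / 9.8 = 5.10 mm
Layer 360–250 hPa: Δp = 110 hPa = 11000 Pa, q̄ = 0.0035 kg/kg → 0.0035 × 11000 / 9.8 = 3.93 mm
PW = 59.03 + 5.10 + 3.93 = 68.06 ≈ 68.1 mm.

PW ≈ 68.1 mm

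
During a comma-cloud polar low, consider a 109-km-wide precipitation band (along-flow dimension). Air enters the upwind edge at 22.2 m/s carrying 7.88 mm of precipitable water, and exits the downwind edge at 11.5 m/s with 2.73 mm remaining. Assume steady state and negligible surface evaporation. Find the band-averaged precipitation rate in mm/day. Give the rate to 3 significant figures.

Column moisture flux per unit crosswind length is F = V × PW.
Inflow: F_in = 22.2 × 7.88 = 174.936 mm·m/s
Outflow: F_out = 11.5 × 2.73 = 31.395 mm·m/s
Steady-state rate R = (F_in − F_out)/L = (174.936 − 31.395) / 109000 m = 1.317e-03 mm/s.
R = 1.317e-03 × 3600 × 24 = 114 mm/day.

R ≈ 114 mm/day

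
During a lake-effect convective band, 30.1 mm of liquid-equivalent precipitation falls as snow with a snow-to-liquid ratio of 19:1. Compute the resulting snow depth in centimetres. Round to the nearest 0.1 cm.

Snow depth = liquid × ratio = 30.1 mm × 19 = 571.9 mm = 57.2 cm.

snow depth ≈ 57.2 cm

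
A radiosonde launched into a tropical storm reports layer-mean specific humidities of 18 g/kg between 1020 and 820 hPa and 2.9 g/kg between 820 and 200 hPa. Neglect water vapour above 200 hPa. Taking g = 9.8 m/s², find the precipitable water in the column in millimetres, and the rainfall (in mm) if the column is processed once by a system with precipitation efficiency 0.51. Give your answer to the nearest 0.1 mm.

PW ≈ 55.1 mm; rainfall ≈ 28.1 mm

Precipitable water is the column-integrated vapour mass per unit area: PW = (1/g) Σ q̄ Δp, with q in kg/kg and Δp in Pa (1 kg/m² of water = 1 mm).
Layer 1020–820 hPa: Δp = 200 hPa = 20000 Pa, q̄ = 0.018 kg/kg → 0.018 × 20000 / 9.8 = 36.73 mm
Layer 820–200 hPa: Δp = 620 hPa = 62000 Pa, q̄ = 0.0029 kg/kg → 0.0029 × 62000 / 9.8 = 18.35 mm
PW = 36.73 + 18.35 = 55.08 ≈ 55.1 mm.
Rainfall = ε × PW = 0.51 × 55.1 = 28.1 mm.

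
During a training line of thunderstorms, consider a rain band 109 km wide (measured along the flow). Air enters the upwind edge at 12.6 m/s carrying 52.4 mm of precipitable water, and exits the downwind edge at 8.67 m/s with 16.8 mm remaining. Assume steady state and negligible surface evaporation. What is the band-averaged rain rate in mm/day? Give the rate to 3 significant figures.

Column moisture flux per unit crosswind length is F = V × PW.
Inflow: F_in = 12.6 × 52.4 = 660.24 mm·m/s
Outflow: F_out = 8.67 × 16.8 = 145.656 mm·m/s
Steady-state rate R = (F_in − F_out)/L = (660.24 − 145.656) / 109000 m = 4.721e-03 mm/s.
R = 4.721e-03 × 3600 × 24 = 408 mm/day.

R ≈ 408 mm/day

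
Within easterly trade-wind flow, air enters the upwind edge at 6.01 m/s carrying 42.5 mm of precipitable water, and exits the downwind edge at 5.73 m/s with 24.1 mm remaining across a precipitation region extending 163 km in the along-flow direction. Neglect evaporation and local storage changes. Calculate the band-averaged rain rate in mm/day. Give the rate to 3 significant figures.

Column moisture flux per unit crosswind length is F = V × PW.
Inflow: F_in = 6.01 × 42.5 = 255.425 mm·m/s
Outflow: F_out = 5.73 × 24.1 = 138.093 mm·m/s
Steady-state rate R = (F_in − F_out)/L = (255.425 − 138.093) / 163000 m = 7.198e-04 mm/s.
R = 7.198e-04 × 3600 × 24 = 62.2 mm/day.

R ≈ 62.2 mm/day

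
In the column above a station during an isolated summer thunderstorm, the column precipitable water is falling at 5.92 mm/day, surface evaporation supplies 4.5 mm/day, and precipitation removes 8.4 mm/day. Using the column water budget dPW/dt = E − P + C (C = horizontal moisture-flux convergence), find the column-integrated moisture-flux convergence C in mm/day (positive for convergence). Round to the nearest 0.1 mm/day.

dPW/dt = -5.92 mm/day.
C = dPW/dt − E + P = (-5.92) − 4.5 + 8.4 = -2.0 mm/day.

C ≈ -2.0 mm/day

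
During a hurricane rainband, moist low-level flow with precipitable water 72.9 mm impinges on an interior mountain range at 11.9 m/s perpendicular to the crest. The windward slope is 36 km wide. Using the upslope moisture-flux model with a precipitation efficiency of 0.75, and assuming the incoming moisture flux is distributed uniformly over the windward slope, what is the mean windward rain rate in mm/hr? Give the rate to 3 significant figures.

R ≈ 65.1 mm/hr

Incoming column moisture flux per unit ridge length: F = V × PW = 11.9 × 72.9 = 867.51 mm·m/s.
Spread over the 36 km slope with efficiency ε = 0.75: R = ε·F/W = 0.75 × 867.51 / 36000 m = 1.807e-02 mm/s.
R = 1.807e-02 × 3600 = 65.1 mm/hr.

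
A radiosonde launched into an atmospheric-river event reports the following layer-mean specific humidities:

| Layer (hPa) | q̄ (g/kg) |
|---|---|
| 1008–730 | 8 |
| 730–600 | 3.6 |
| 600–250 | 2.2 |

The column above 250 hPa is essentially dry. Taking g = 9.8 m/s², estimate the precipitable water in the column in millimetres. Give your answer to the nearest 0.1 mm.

PW ≈ 35.3 mm

Precipitable water is the column-integrated vapour mass per unit area: PW = (1/g) Σ q̄ Δp, with q in kg/kg and Δp in Pa (1 kg/m² of water = 1 mm).
Layer 1008–730 hPa: Δp = 278 hPa = 27800 Pa, q̄ = 0.008 kg/kg → 0.008 × 27800 / 9.8 = 22.69 mm
Layer 730–600 hPa: Δp = 130 hPa = 13000 Pa, q̄ = 0.0036 kg/kg → 0.0036 × 13000 / 9.8 = 4.78 mm
Layer 600–250 hPa: Δp = 350 hPa = 35000 Pa, q̄ = 0.0022 kg/kg → 0.0022 × 35000 / 9.8 = 7.86 mm
PW = 22.69 + 4.78 + 7.86 = 35.33 ≈ 35.3 mm.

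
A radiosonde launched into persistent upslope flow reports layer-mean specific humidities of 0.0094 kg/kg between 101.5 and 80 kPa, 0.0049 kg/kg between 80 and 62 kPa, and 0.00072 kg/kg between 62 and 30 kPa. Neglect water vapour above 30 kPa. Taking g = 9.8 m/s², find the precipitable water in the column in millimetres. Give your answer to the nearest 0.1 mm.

Precipitable water is the column-integrated vapour mass per unit area: PW = (1/g) Σ q̄ Δp, with q in kg/kg and Δp in Pa (1 kg/m² of water = 1 mm).
Layer 101.5–80 kPa: Δp = 215 hPa = 21500 Pa, q̄ = 0.0094 kg/kg → 0.0094 × 21500 / 9.8 = 20.62 mm
Layer 80–62 kPa: Δp = 180 hPa = 18000 Pa, q̄ = 0.0049 kg/kg → 0.0049 × 18000 / 9.8 = 9.00 mm
Layer 62–30 kPa: Δp = 320 hPa = 32000 Pa, q̄ = 0.00072 kg/kg → 0.00072 × 32000 / 9.8 = 2.35 mm
PW = 20.62 + 9.00 + 2.35 = 31.97 ≈ 32.0 mm.

PW ≈ 32.0 mm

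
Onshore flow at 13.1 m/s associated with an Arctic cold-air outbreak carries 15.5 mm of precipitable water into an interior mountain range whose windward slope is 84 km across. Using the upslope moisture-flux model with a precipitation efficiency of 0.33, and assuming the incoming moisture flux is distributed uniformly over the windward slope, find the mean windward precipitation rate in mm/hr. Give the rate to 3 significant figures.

R ≈ 2.87 mm/hr

Incoming column moisture flux per unit ridge length: F = V × PW = 13.1 × 15.5 = 203.05 mm·m/s.
Spread over the 84 km slope with efficiency ε = 0.33: R = ε·F/W = 0.33 × 203.05 / 84000 m = 7.977e-04 mm/s.
R = 7.977e-04 × 3600 = 2.87 mm/hr.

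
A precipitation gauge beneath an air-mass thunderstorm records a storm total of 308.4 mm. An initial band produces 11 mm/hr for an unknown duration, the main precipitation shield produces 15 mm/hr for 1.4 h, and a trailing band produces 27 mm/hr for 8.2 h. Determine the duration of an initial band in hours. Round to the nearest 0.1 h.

duration ≈ 6.0 h

Known phases: 15 × 1.4 + 27 × 8.2 = 21 + 221.4 = 242.4 mm.
Remaining depth = 308.4 − 242.4 = 66 mm.
Duration = 66 / 11 = 6.0 h.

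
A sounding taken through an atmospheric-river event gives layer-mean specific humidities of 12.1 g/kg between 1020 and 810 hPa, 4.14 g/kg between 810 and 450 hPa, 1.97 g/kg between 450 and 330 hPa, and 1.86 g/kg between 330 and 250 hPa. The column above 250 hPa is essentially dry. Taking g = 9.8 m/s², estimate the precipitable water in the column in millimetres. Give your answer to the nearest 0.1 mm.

Precipitable water is the column-integrated vapour mass per unit area: PW = (1/g) Σ q̄ Δp, with q in kg/kg and Δp in Pa (1 kg/m² of water = 1 mm).
Layer 1020–810 hPa: Δp = 210 hPa = 21000 Pa, q̄ = 0.0121 kg/kg → 0.0121 × 21000 / 9.8 = 25.93 mm
Layer 810–450 hPa: Δp = 360 hPa = 36000 Pa, q̄ = 0.00414 kg/kg → 0.00414 × 36000 / 9.8 = 15.21 mm
Layer 450–330 hPa: Δp = 120 hPa = 12000 Pa, q̄ = 0.00197 kg/kg → 0.00197 × 12000 / 9.8 = 2.41 mm
Layer 330–250 hPa: Δp = 80 hPa = 8000 Pa, q̄ = 0.00186 kg/kg → 0.00186 × 8000 / 9.8 = 1.52 mm
PW = 25.93 + 15.21 + 2.41 + 1.52 = 45.07 ≈ 45.1 mm.

PW ≈ 45.1 mm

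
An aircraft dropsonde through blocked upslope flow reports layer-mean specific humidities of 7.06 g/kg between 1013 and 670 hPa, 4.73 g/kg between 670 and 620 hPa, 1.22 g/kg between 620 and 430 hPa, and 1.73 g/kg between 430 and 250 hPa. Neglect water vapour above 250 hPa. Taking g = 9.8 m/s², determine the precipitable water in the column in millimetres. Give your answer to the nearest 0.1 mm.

Precipitable water is the column-integrated vapour mass per unit area: PW = (1/g) Σ q̄ Δp, with q in kg/kg and Δp in Pa (1 kg/m² of water = 1 mm).
Layer 1013–670 hPa: Δp = 343 hPa = 34300 Pa, q̄ = 0.00706 kg/kg → 0.00706 × 34300 / 9.8 = 24.71 mm
Layer 670–620 hPa: Δp = 50 hPa = 5000 Pa, q̄ = 0.00473 kg/kg → 0.00473 × 5000 / 9.8 = 2.41 mm
Layer 620–430 hPa: Δp = 190 hPa = 19000 Pa, q̄ = 0.00122 kg/kg → 0.00122 × 19000 / 9.8 = 2.37 mm
Layer 430–250 hPa: Δp = 180 hPa = 18000 Pa, q̄ = 0.00173 kg/kg → 0.00173 × 18000 / 9.8 = 3.18 mm
PW = 24.71 + 2.41 + 2.37 + 3.18 = 32.67 ≈ 32.7 mm.

PW ≈ 32.7 mm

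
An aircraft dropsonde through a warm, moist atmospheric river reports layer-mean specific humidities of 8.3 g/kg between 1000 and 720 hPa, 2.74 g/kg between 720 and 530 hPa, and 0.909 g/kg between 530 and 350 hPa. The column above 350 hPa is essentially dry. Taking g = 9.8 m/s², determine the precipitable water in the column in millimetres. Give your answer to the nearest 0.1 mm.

PW ≈ 30.7 mm

Precipitable water is the column-integrated vapour mass per unit area: PW = (1/g) Σ q̄ Δp, with q in kg/kg and Δp in Pa (1 kg/m² of water = 1 mm).
Layer 1000–720 hPa: Δp = 280 hPa = 28000 Pa, q̄ = 0.0083 kg/kg → 0.0083 × 28000 / 9.8 = 23.71 mm
Layer 720–530 hPa: Δp = 190 hPa = 19000 Pa, q̄ = 0.00274 kg/kg → 0.00274 × 19000 / 9.8 = 5.31 mm
Layer 530–350 hPa: Δp = 180 hPa = 18000 Pa, q̄ = 0.000909 kg/kg → 0.000909 × 18000 / 9.8 = 1.67 mm
PW = 23.71 + 5.31 + 1.67 = 30.69 ≈ 30.7 mm.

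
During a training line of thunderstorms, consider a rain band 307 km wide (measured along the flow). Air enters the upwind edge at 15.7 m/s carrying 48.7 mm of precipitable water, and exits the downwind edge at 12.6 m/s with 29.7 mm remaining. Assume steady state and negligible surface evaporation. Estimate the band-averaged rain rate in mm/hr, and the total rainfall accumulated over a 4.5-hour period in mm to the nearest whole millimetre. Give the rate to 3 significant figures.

Column moisture flux per unit crosswind length is F = V × PW.
Inflow: F_in = 15.7 × 48.7 = 764.59 mm·m/s
Outflow: F_out = 12.6 × 29.7 = 374.22 mm·m/s
Steady-state rate R = (F_in − F_out)/L = (764.59 − 374.22) / 307000 m = 1.272e-03 mm/s.
R = 1.272e-03 × 3600 = 4.58 mm/hr.
Over 4.5 h: total = 4.58 × 4.5 = 20.61 ≈ 21 mm.

R ≈ 4.58 mm/hr; total ≈ 21 mm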